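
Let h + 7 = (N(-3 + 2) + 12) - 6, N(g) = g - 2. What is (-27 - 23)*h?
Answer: 200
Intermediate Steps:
N(g) = -2 + g
h = -4 (h = -7 + (((-2 + (-3 + 2)) + 12) - 6) = -7 + (((-2 - 1) + 12) - 6) = -7 + ((-3 + 12) - 6) = -7 + (9 - 6) = -7 + 3 = -4)
(-27 - 23)*h = (-27 - 23)*(-4) = -50*(-4) = 200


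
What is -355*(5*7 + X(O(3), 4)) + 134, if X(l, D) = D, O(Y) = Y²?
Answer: -13711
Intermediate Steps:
-355*(5*7 + X(O(3), 4)) + 134 = -355*(5*7 + 4) + 134 = -355*(35 + 4) + 134 = -355*39 + 134 = -13845 + 134 = -13711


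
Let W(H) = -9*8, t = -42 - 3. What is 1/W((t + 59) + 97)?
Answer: -1/72 ≈ -0.013889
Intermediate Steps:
t = -45
W(H) = -72
1/W((t + 59) + 97) = 1/(-72) = -1/72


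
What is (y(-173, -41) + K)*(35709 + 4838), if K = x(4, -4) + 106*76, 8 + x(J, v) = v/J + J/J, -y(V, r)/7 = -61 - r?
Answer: 331998836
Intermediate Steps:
y(V, r) = 427 + 7*r (y(V, r) = -7*(-61 - r) = 427 + 7*r)
x(J, v) = -7 + v/J (x(J, v) = -8 + (v/J + J/J) = -8 + (v/J + 1) = -8 + (1 + v/J) = -7 + v/J)
K = 8048 (K = (-7 - 4/4) + 106*76 = (-7 - 4*¼) + 8056 = (-7 - 1) + 8056 = -8 + 8056 = 8048)
(y(-173, -41) + K)*(35709 + 4838) = ((427 + 7*(-41)) + 8048)*(35709 + 4838) = ((427 - 287) + 8048)*40547 = (140 + 8048)*40547 = 8188*40547 = 331998836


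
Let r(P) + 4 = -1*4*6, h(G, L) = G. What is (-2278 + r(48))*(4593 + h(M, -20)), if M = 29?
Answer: -10658332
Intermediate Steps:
r(P) = -28 (r(P) = -4 - 1*4*6 = -4 - 4*6 = -4 - 24 = -28)
(-2278 + r(48))*(4593 + h(M, -20)) = (-2278 - 28)*(4593 + 29) = -2306*4622 = -10658332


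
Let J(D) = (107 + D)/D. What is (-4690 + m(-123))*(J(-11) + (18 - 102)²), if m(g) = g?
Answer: -373103760/11 ≈ -3.3919e+7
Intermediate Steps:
J(D) = (107 + D)/D
(-4690 + m(-123))*(J(-11) + (18 - 102)²) = (-4690 - 123)*((107 - 11)/(-11) + (18 - 102)²) = -4813*(-1/11*96 + (-84)²) = -4813*(-96/11 + 7056) = -4813*77520/11 = -373103760/11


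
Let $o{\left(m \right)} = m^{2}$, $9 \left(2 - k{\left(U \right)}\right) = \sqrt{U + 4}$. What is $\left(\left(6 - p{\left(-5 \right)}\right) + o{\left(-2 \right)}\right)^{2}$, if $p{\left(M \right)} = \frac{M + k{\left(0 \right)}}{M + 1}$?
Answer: $\frac{109561}{1296} \approx 84.538$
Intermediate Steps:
$k{\left(U \right)} = 2 - \frac{\sqrt{4 + U}}{9}$ ($k{\left(U \right)} = 2 - \frac{\sqrt{U + 4}}{9} = 2 - \frac{\sqrt{4 + U}}{9}$)
$p{\left(M \right)} = \frac{\frac{16}{9} + M}{1 + M}$ ($p{\left(M \right)} = \frac{M + \left(2 - \frac{\sqrt{4 + 0}}{9}\right)}{M + 1} = \frac{M + \left(2 - \frac{\sqrt{4}}{9}\right)}{1 + M} = \frac{M + \left(2 - \frac{2}{9}\right)}{1 + M} = \frac{M + \frac{16}{9}}{1 + M} = \frac{\frac{16}{9} + M}{1 + M}$)
$\left(\left(6 - p{\left(-5 \right)}\right) + o{\left(-2 \right)}\right)^{2} = \left(\left(6 - \frac{\frac{16}{9} - 5}{1 - 5}\right) + \left(-2\right)^{2}\right)^{2} = \left(\left(6 - \frac{1}{-4} \left(- \frac{29}{9}\right)\right) + 4\right)^{2} = \left(\left(6 - \left(- \frac{1}{4}\right) \left(- \frac{29}{9}\right)\right) + 4\right)^{2} = \left(\left(6 - \frac{29}{36}\right) + 4\right)^{2} = \left(\frac{187}{36} + 4\right)^{2} = \left(\frac{331}{36}\right)^{2} = \frac{109561}{1296}$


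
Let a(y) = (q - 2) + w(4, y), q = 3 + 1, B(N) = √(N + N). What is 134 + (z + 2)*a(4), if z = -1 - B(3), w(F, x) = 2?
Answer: 138 - 4*√6 ≈ 128.20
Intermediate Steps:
B(N) = √2*√N (B(N) = √(2*N) = √2*√N)
q = 4
z = -1 - √6 (z = -1 - √2*√3 = -1 - √6 ≈ -3.4495)
a(y) = 4 (a(y) = (4 - 2) + 2 = 2 + 2 = 4)
134 + (z + 2)*a(4) = 134 + ((-1 - √6) + 2)*4 = 134 + (1 - √6)*4 = 134 + (4 - 4*√6) = 138 - 4*√6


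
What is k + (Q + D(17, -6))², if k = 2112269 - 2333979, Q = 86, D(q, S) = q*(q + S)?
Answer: -147181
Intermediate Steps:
D(q, S) = q*(S + q)
k = -221710
k + (Q + D(17, -6))² = -221710 + (86 + 17*(-6 + 17))² = -221710 + (86 + 17*11)² = -221710 + (86 + 187)² = -221710 + 273² = -221710 + 74529 = -147181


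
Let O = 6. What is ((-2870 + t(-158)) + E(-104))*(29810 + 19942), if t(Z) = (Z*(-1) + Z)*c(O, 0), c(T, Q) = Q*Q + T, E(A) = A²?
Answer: 395329392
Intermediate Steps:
c(T, Q) = T + Q² (c(T, Q) = Q² + T = T + Q²)
t(Z) = 0 (t(Z) = (Z*(-1) + Z)*(6 + 0²) = (-Z + Z)*(6 + 0) = 0*6 = 0)
((-2870 + t(-158)) + E(-104))*(29810 + 19942) = ((-2870 + 0) + (-104)²)*(29810 + 19942) = (-2870 + 10816)*49752 = 7946*49752 = 395329392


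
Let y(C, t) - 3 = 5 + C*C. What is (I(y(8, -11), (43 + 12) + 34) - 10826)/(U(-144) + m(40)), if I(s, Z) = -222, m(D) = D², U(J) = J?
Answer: -1381/182 ≈ -7.5879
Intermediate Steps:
y(C, t) = 8 + C² (y(C, t) = 3 + (5 + C*C) = 3 + (5 + C²) = 8 + C²)
(I(y(8, -11), (43 + 12) + 34) - 10826)/(U(-144) + m(40)) = (-222 - 10826)/(-144 + 40²) = -11048/(-144 + 1600) = -11048/1456 = -11048*1/1456 = -1381/182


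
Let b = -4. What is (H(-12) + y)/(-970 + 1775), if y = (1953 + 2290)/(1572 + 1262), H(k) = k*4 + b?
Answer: -28625/456274 ≈ -0.062736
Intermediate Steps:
H(k) = -4 + 4*k (H(k) = k*4 - 4 = 4*k - 4 = -4 + 4*k)
y = 4243/2834 ≈ 1.4972
(H(-12) + y)/(-970 + 1775) = ((-4 + 4*(-12)) + 4243/2834)/(-970 + 1775) = ((-4 - 48) + 4243/2834)/805 = (-52 + 4243/2834)*(1/805) = -143125/2834*1/805 = -28625/456274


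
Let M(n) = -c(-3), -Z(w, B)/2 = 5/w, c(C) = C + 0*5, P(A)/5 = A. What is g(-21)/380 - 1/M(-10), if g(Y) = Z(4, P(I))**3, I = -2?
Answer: -683/1824 ≈ -0.37445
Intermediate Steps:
P(A) = 5*A
c(C) = C (c(C) = C + 0 = C)
Z(w, B) = -10/w
M(n) = 3 (M(n) = -1*(-3) = 3)
g(Y) = -125/8 (g(Y) = (-10/4)**3 = (-10*1/4)**3 = (-5/2)**3 = -125/8)
g(-21)/380 - 1/M(-10) = -125/8/380 - 1/3 = -125/8*1/380 - 1*1/3 = -25/608 - 1/3 = -683/1824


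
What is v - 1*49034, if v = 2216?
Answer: -46818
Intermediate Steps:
v - 1*49034 = 2216 - 1*49034 = 2216 - 49034 = -46818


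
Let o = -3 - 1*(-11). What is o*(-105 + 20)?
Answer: -680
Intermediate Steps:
o = 8 (o = -3 + 11 = 8)
o*(-105 + 20) = 8*(-105 + 20) = 8*(-85) = -680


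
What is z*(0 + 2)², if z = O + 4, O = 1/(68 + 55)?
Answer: 1972/123 ≈ 16.033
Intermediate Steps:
O = 1/123 ≈ 0.0081301
z = 493/123 (z = 1/123 + 4 = 493/123 ≈ 4.0081)
z*(0 + 2)² = 493*(0 + 2)²/123 = (493/123)*2² = (493/123)*4 = 1972/123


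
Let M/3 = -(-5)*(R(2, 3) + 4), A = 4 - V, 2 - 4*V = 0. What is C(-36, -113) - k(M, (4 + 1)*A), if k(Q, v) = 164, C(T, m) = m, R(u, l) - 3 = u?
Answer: -277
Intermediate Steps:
V = 1/2 (V = 1/2 - 1/4*0 = 1/2 + 0 = 1/2 ≈ 0.50000)
R(u, l) = 3 + u
A = 7/2 (A = 4 - 1*1/2 = 4 - 1/2 = 7/2 ≈ 3.5000)
M = 135 (M = 3*(-(-5)*((3 + 2) + 4)) = 3*(-(-5)*(5 + 4)) = 3*(-(-5)*9) = 3*(-1*(-45)) = 3*45 = 135)
C(-36, -113) - k(M, (4 + 1)*A) = -113 - 1*164 = -113 - 164 = -277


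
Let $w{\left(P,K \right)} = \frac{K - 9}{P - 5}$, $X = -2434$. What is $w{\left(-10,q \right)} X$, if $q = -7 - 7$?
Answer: $- \frac{55982}{15} \approx -3732.1$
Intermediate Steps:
$q = -14$ ($q = -7 - 7 = -14$)
$w{\left(P,K \right)} = \frac{-9 + K}{-5 + P}$
$w{\left(-10,q \right)} X = \frac{-9 - 14}{-5 - 10} \left(-2434\right) = \frac{1}{-15} \left(-23\right) \left(-2434\right) = \left(- \frac{1}{15}\right) \left(-23\right) \left(-2434\right) = \frac{23}{15} \left(-2434\right) = - \frac{55982}{15}$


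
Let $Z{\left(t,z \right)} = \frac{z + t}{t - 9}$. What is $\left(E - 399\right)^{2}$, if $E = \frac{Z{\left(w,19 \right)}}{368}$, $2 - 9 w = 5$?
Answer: $\frac{5390055889}{33856} \approx 1.5921 \cdot 10^{5}$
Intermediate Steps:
$w = - \frac{1}{3}$ ($w = \frac{2}{9} - \frac{5}{9} = - \frac{1}{3} \approx -0.33333$)
$Z{\left(t,z \right)} = \frac{t + z}{-9 + t}$
$E = - \frac{1}{184}$ ($E = \frac{\frac{1}{-9 - \frac{1}{3}} \left(- \frac{1}{3} + 19\right)}{368} = \frac{1}{- \frac{28}{3}} \cdot \frac{56}{3} \cdot \frac{1}{368} = \left(- \frac{3}{28}\right) \frac{56}{3} \cdot \frac{1}{368} = \left(-2\right) \frac{1}{368} = - \frac{1}{184} \approx -0.0054348$)
$\left(E - 399\right)^{2} = \left(- \frac{1}{184} - 399\right)^{2} = \left(- \frac{73417}{184}\right)^{2} = \frac{5390055889}{33856}$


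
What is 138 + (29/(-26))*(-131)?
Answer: 7387/26 ≈ 284.12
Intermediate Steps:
138 + (29/(-26))*(-131) = 138 + (29*(-1/26))*(-131) = 138 - 29/26*(-131) = 138 + 3799/26 = 7387/26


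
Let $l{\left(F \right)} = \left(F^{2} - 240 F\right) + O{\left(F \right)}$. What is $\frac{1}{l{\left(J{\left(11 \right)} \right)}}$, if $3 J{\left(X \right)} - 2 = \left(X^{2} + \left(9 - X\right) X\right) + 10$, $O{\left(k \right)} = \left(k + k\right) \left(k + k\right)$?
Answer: $- \frac{1}{2035} \approx -0.0004914$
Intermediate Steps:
$O{\left(k \right)} = 4 k^{2}$ ($O{\left(k \right)} = 2 k 2 k = 4 k^{2}$)
$J{\left(X \right)} = 4 + \frac{X^{2}}{3} + \frac{X \left(9 - X\right)}{3}$ ($J{\left(X \right)} = \frac{2}{3} + \frac{\left(X^{2} + \left(9 - X\right) X\right) + 10}{3} = \frac{2}{3} + \frac{\left(X^{2} + X \left(9 - X\right)\right) + 10}{3} = \frac{2}{3} + \frac{10 + X^{2} + X \left(9 - X\right)}{3} = \frac{2}{3} + \left(\frac{10}{3} + \frac{X^{2}}{3} + \frac{X \left(9 - X\right)}{3}\right) = 4 + \frac{X^{2}}{3} + \frac{X \left(9 - X\right)}{3}$)
$l{\left(F \right)} = - 240 F + 5 F^{2}$ ($l{\left(F \right)} = \left(F^{2} - 240 F\right) + 4 F^{2} = - 240 F + 5 F^{2}$)
$\frac{1}{l{\left(J{\left(11 \right)} \right)}} = \frac{1}{5 \left(4 + 3 \cdot 11\right) \left(-48 + \left(4 + 3 \cdot 11\right)\right)} = \frac{1}{5 \left(4 + 33\right) \left(-48 + \left(4 + 33\right)\right)} = \frac{1}{5 \cdot 37 \left(-48 + 37\right)} = \frac{1}{5 \cdot 37 \left(-11\right)} = \frac{1}{-2035} = - \frac{1}{2035}$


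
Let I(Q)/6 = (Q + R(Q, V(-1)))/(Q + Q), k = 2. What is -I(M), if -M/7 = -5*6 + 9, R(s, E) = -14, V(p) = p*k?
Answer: -19/7 ≈ -2.7143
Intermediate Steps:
V(p) = 2*p (V(p) = p*2 = 2*p)
M = 147 (M = -7*(-5*6 + 9) = -7*(-30 + 9) = -7*(-21) = 147)
I(Q) = 3*(-14 + Q)/Q (I(Q) = 6*((Q - 14)/(Q + Q)) = 6*((-14 + Q)/((2*Q))) = 6*((-14 + Q)*(1/(2*Q))) = 6*((-14 + Q)/(2*Q)) = 3*(-14 + Q)/Q)
-I(M) = -(3 - 42/147) = -(3 - 42*1/147) = -(3 - 2/7) = -1*19/7 = -19/7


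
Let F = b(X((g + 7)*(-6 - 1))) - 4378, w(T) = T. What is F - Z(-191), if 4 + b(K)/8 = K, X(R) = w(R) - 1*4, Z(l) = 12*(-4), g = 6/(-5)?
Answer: -23594/5 ≈ -4718.8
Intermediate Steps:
g = -6/5 (g = 6*(-⅕) = -6/5 ≈ -1.2000)
Z(l) = -48
X(R) = -4 + R (X(R) = R - 1*4 = R - 4 = -4 + R)
b(K) = -32 + 8*K
F = -23834/5 (F = (-32 + 8*(-4 + (-6/5 + 7)*(-6 - 1))) - 4378 = (-32 + 8*(-4 + (29/5)*(-7))) - 4378 = (-32 + 8*(-4 - 203/5)) - 4378 = (-32 + 8*(-223/5)) - 4378 = (-32 - 1784/5) - 4378 = -1944/5 - 4378 = -23834/5 ≈ -4766.8)
F - Z(-191) = -23834/5 - 1*(-48) = -23834/5 + 48 = -23594/5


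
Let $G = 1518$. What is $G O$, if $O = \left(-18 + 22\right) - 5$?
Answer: $-1518$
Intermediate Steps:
$O = -1$ ($O = 4 - 5 = -1$)
$G O = 1518 \left(-1\right) = -1518$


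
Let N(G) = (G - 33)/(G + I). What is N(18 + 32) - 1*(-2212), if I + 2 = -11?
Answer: 81861/37 ≈ 2212.5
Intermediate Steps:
I = -13 (I = -2 - 11 = -13)
N(G) = (-33 + G)/(-13 + G) (N(G) = (G - 33)/(G - 13) = (-33 + G)/(-13 + G))
N(18 + 32) - 1*(-2212) = (-33 + (18 + 32))/(-13 + (18 + 32)) - 1*(-2212) = (-33 + 50)/(-13 + 50) + 2212 = 17/37 + 2212 = 81861/37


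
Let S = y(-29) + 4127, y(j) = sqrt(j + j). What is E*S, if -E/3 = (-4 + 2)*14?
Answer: 346668 + 84*I*sqrt(58) ≈ 3.4667e+5 + 639.72*I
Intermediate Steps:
y(j) = sqrt(2)*sqrt(j) (y(j) = sqrt(2*j) = sqrt(2)*sqrt(j))
S = 4127 + I*sqrt(58) (S = sqrt(2)*sqrt(-29) + 4127 = sqrt(2)*(I*sqrt(29)) + 4127 = I*sqrt(58) + 4127 = 4127 + I*sqrt(58) ≈ 4127.0 + 7.6158*I)
E = 84 (E = -3*(-4 + 2)*14 = -(-6)*14 = -3*(-28) = 84)
E*S = 84*(4127 + I*sqrt(58)) = 346668 + 84*I*sqrt(58)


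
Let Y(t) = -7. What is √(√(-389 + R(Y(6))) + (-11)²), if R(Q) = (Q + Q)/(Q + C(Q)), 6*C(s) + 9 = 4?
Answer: √(267289 + 47*I*√855353)/47 ≈ 11.036 + 0.89152*I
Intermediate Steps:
C(s) = -⅚ (C(s) = -3/2 + (⅙)*4 = -3/2 + ⅔ = -⅚)
R(Q) = 2*Q/(-⅚ + Q) (R(Q) = (Q + Q)/(Q - ⅚) = (2*Q)/(-⅚ + Q) = 2*Q/(-⅚ + Q))
√(√(-389 + R(Y(6))) + (-11)²) = √(√(-389 + 12*(-7)/(-5 + 6*(-7))) + (-11)²) = √(√(-389 + 12*(-7)/(-5 - 42)) + 121) = √(√(-389 + 12*(-7)/(-47)) + 121) = √(√(-389 + 12*(-7)*(-1/47)) + 121) = √(√(-389 + 84/47) + 121) = √(√(-18199/47) + 121) = √(I*√855353/47 + 121) = √(121 + I*√855353/47)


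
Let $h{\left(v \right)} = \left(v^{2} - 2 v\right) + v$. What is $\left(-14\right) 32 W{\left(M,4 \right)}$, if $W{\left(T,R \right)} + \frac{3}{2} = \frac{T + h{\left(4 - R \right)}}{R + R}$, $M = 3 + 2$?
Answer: $392$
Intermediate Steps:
$h{\left(v \right)} = v^{2} - v$
$M = 5$
$W{\left(T,R \right)} = - \frac{3}{2} + \frac{T + \left(3 - R\right) \left(4 - R\right)}{2 R}$ ($W{\left(T,R \right)} = - \frac{3}{2} + \frac{T + \left(4 - R\right) \left(-1 - \left(-4 + R\right)\right)}{R + R} = - \frac{3}{2} + \frac{T + \left(4 - R\right) \left(3 - R\right)}{2 R} = - \frac{3}{2} + \left(T + \left(3 - R\right) \left(4 - R\right)\right) \frac{1}{2 R} = - \frac{3}{2} + \frac{T + \left(3 - R\right) \left(4 - R\right)}{2 R}$)
$\left(-14\right) 32 W{\left(M,4 \right)} = \left(-14\right) 32 \frac{12 + 5 + 4^{2} - 40}{2 \cdot 4} = - 448 \cdot \frac{1}{2} \cdot \frac{1}{4} \left(12 + 5 + 16 - 40\right) = - 448 \cdot \frac{1}{2} \cdot \frac{1}{4} \left(-7\right) = \left(-448\right) \left(- \frac{7}{8}\right) = 392$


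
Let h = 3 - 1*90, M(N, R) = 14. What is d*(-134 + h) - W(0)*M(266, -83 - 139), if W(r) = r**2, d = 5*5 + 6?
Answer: -6851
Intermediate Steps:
d = 31 (d = 25 + 6 = 31)
h = -87 (h = 3 - 90 = -87)
d*(-134 + h) - W(0)*M(266, -83 - 139) = 31*(-134 - 87) - 0**2*14 = 31*(-221) - 0*14 = -6851 - 1*0 = -6851 + 0 = -6851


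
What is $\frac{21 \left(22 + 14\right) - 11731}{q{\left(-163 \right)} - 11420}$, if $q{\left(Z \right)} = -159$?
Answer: $\frac{10975}{11579} \approx 0.94784$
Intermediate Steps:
$\frac{21 \left(22 + 14\right) - 11731}{q{\left(-163 \right)} - 11420} = \frac{21 \left(22 + 14\right) - 11731}{-159 - 11420} = \frac{21 \cdot 36 - 11731}{-11579} = \left(756 - 11731\right) \left(- \frac{1}{11579}\right) = \left(-10975\right) \left(- \frac{1}{11579}\right) = \frac{10975}{11579}$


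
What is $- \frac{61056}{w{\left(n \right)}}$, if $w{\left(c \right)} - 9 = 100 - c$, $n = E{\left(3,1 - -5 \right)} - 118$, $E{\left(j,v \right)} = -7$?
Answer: $- \frac{3392}{13} \approx -260.92$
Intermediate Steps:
$n = -125$ ($n = -7 - 118 = -125$)
$w{\left(c \right)} = 109 - c$ ($w{\left(c \right)} = 9 - \left(-100 + c\right) = 109 - c$)
$- \frac{61056}{w{\left(n \right)}} = - \frac{61056}{109 - -125} = - \frac{61056}{109 + 125} = - \frac{61056}{234} = \left(-61056\right) \frac{1}{234} = - \frac{3392}{13}$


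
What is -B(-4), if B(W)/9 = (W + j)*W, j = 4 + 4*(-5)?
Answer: -720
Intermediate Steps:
j = -16 (j = 4 - 20 = -16)
B(W) = 9*W*(-16 + W) (B(W) = 9*((W - 16)*W) = 9*((-16 + W)*W) = 9*(W*(-16 + W)) = 9*W*(-16 + W))
-B(-4) = -9*(-4)*(-16 - 4) = -9*(-4)*(-20) = -1*720 = -720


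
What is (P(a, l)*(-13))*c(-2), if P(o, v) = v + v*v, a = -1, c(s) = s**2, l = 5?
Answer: -1560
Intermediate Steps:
P(o, v) = v + v**2
(P(a, l)*(-13))*c(-2) = ((5*(1 + 5))*(-13))*(-2)**2 = ((5*6)*(-13))*4 = (30*(-13))*4 = -390*4 = -1560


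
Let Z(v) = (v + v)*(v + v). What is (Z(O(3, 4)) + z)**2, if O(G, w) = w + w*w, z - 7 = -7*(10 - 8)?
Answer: 2537649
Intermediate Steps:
z = -7 (z = 7 - 7*(10 - 8) = 7 - 7*2 = 7 - 14 = -7)
O(G, w) = w + w**2
Z(v) = 4*v**2 (Z(v) = (2*v)*(2*v) = 4*v**2)
(Z(O(3, 4)) + z)**2 = (4*(4*(1 + 4))**2 - 7)**2 = (4*(4*5)**2 - 7)**2 = (4*20**2 - 7)**2 = (4*400 - 7)**2 = (1600 - 7)**2 = 1593**2 = 2537649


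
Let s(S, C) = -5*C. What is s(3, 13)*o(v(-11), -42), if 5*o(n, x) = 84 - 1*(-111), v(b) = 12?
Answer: -2535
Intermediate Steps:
o(n, x) = 39 (o(n, x) = (84 - 1*(-111))/5 = (84 + 111)/5 = (⅕)*195 = 39)
s(3, 13)*o(v(-11), -42) = -5*13*39 = -65*39 = -2535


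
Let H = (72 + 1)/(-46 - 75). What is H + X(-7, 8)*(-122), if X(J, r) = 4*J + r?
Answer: 295167/121 ≈ 2439.4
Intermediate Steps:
H = -73/121 (H = 73/(-121) = 73*(-1/121) = -73/121 ≈ -0.60331)
X(J, r) = r + 4*J
H + X(-7, 8)*(-122) = -73/121 + (8 + 4*(-7))*(-122) = -73/121 + (8 - 28)*(-122) = -73/121 - 20*(-122) = -73/121 + 2440 = 295167/121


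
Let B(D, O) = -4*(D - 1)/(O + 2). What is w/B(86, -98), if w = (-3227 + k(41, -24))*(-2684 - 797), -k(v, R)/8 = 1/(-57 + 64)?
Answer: 1887843768/595 ≈ 3.1728e+6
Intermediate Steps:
k(v, R) = -8/7 (k(v, R) = -8/(-57 + 64) = -8/7)
w = 78660157/7 (w = (-3227 - 8/7)*(-2684 - 797) = -22597/7*(-3481) = 78660157/7 ≈ 1.1237e+7)
B(D, O) = -4*(-1 + D)/(2 + O)
w/B(86, -98) = 78660157/(7*((4*(1 - 1*86)/(2 - 98)))) = 78660157/(7*((4*(1 - 86)/(-96)))) = 78660157/(7*((4*(-1/96)*(-85)))) = 78660157/(7*(85/24)) = (78660157/7)*(24/85) = 1887843768/595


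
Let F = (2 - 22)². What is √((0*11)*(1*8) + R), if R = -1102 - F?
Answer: I*√1502 ≈ 38.756*I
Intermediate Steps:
F = 400 (F = (-20)² = 400)
R = -1502 (R = -1102 - 1*400 = -1102 - 400 = -1502)
√((0*11)*(1*8) + R) = √((0*11)*(1*8) - 1502) = √(0*8 - 1502) = √(0 - 1502) = √(-1502) = I*√1502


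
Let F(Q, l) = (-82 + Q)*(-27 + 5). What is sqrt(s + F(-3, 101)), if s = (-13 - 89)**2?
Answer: 19*sqrt(34) ≈ 110.79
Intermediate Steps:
s = 10404 (s = (-102)**2 = 10404)
F(Q, l) = 1804 - 22*Q (F(Q, l) = (-82 + Q)*(-22) = 1804 - 22*Q)
sqrt(s + F(-3, 101)) = sqrt(10404 + (1804 - 22*(-3))) = sqrt(10404 + (1804 + 66)) = sqrt(10404 + 1870) = sqrt(12274) = 19*sqrt(34)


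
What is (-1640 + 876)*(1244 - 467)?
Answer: -593628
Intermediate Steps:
(-1640 + 876)*(1244 - 467) = -764*777 = -593628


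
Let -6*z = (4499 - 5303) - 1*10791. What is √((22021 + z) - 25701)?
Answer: I*√6990/2 ≈ 41.803*I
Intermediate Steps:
z = 3865/2 (z = -((4499 - 5303) - 1*10791)/6 = -(-804 - 10791)/6 = -⅙*(-11595) = 3865/2 ≈ 1932.5)
√((22021 + z) - 25701) = √((22021 + 3865/2) - 25701) = √(47907/2 - 25701) = √(-3495/2) = I*√6990/2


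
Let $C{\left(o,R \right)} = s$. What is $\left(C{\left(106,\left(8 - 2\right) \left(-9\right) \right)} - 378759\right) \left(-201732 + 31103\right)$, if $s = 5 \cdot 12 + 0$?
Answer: $64617031671$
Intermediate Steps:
$s = 60$ ($s = 60 + 0 = 60$)
$C{\left(o,R \right)} = 60$
$\left(C{\left(106,\left(8 - 2\right) \left(-9\right) \right)} - 378759\right) \left(-201732 + 31103\right) = \left(60 - 378759\right) \left(-201732 + 31103\right) = \left(-378699\right) \left(-170629\right) = 64617031671$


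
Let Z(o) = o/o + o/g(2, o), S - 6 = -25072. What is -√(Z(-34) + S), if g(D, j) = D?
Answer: -I*√25082 ≈ -158.37*I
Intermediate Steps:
S = -25066 (S = 6 - 25072 = -25066)
Z(o) = 1 + o/2 (Z(o) = o/o + o/2 = 1 + o*(½) = 1 + o/2)
-√(Z(-34) + S) = -√((1 + (½)*(-34)) - 25066) = -√((1 - 17) - 25066) = -√(-16 - 25066) = -√(-25082) = -I*√25082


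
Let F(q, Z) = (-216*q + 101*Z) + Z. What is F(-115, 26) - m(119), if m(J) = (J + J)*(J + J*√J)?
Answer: -830 - 28322*√119 ≈ -3.0979e+5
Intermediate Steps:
F(q, Z) = -216*q + 102*Z
m(J) = 2*J*(J + J^(3/2)) (m(J) = (2*J)*(J + J^(3/2)) = 2*J*(J + J^(3/2)))
F(-115, 26) - m(119) = (-216*(-115) + 102*26) - (2*119² + 2*119^(5/2)) = (24840 + 2652) - (2*14161 + 2*(14161*√119)) = 27492 - (28322 + 28322*√119) = 27492 + (-28322 - 28322*√119) = -830 - 28322*√119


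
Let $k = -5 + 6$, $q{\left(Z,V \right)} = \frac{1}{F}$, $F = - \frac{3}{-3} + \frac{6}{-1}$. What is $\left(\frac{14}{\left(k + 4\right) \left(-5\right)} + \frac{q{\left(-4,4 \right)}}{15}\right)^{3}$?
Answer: $- \frac{79507}{421875} \approx -0.18846$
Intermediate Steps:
$F = -5$ ($F = \left(-3\right) \left(- \frac{1}{3}\right) + 6 \left(-1\right) = 1 - 6 = -5$)
$q{\left(Z,V \right)} = - \frac{1}{5}$ ($q{\left(Z,V \right)} = \frac{1}{-5} = - \frac{1}{5}$)
$k = 1$
$\left(\frac{14}{\left(k + 4\right) \left(-5\right)} + \frac{q{\left(-4,4 \right)}}{15}\right)^{3} = \left(\frac{14}{\left(1 + 4\right) \left(-5\right)} - \frac{1}{5 \cdot 15}\right)^{3} = \left(\frac{14}{5 \left(-5\right)} - \frac{1}{75}\right)^{3} = \left(\frac{14}{-25} - \frac{1}{75}\right)^{3} = \left(14 \left(- \frac{1}{25}\right) - \frac{1}{75}\right)^{3} = \left(- \frac{14}{25} - \frac{1}{75}\right)^{3} = \left(- \frac{43}{75}\right)^{3} = - \frac{79507}{421875}$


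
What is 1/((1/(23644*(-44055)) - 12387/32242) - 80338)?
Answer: -16792220726820/1349059880126448551 ≈ -1.2447e-5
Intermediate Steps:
1/((1/(23644*(-44055)) - 12387/32242) - 80338) = 1/(((1/23644)*(-1/44055) - 12387*1/32242) - 80338) = 1/((-1/1041636420 - 12387/32242) - 80338) = 1/(-6451375183391/16792220726820 - 80338) = 1/(-1349059880126448551/16792220726820) = -16792220726820/1349059880126448551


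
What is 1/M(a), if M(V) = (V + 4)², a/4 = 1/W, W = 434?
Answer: 47089/756900 ≈ 0.062213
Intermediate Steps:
a = 2/217 (a = 4/434 = 4*(1/434) = 2/217 ≈ 0.0092166)
M(V) = (4 + V)²
1/M(a) = 1/((4 + 2/217)²) = 1/((870/217)²) = 1/(756900/47089) = 47089/756900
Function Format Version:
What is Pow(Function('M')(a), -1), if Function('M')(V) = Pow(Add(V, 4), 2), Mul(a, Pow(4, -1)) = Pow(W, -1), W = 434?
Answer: Rational(47089, 756900) ≈ 0.062213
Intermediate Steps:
a = Rational(2, 217) (a = Mul(4, Pow(434, -1)) = Mul(4, Rational(1, 434)) = Rational(2, 217) ≈ 0.0092166)
Function('M')(V) = Pow(Add(4, V), 2)
Pow(Function('M')(a), -1) = Pow(Pow(Add(4, Rational(2, 217)), 2), -1) = Pow(Pow(Rational(870, 217), 2), -1) = Pow(Rational(756900, 47089), -1) = Rational(47089, 756900)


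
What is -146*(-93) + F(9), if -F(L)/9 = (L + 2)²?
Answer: 12489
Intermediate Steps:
F(L) = -9*(2 + L)² (F(L) = -9*(L + 2)² = -9*(2 + L)²)
-146*(-93) + F(9) = -146*(-93) - 9*(2 + 9)² = 13578 - 9*11² = 13578 - 9*121 = 13578 - 1089 = 12489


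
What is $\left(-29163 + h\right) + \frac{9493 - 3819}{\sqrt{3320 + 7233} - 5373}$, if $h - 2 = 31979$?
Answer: $\frac{40646490383}{14429288} - \frac{2837 \sqrt{10553}}{14429288} \approx 2816.9$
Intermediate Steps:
$h = 31981$ ($h = 2 + 31979 = 31981$)
$\left(-29163 + h\right) + \frac{9493 - 3819}{\sqrt{3320 + 7233} - 5373} = \left(-29163 + 31981\right) + \frac{9493 - 3819}{\sqrt{3320 + 7233} - 5373} = 2818 + \frac{5674}{\sqrt{10553} - 5373} = 2818 + \frac{5674}{-5373 + \sqrt{10553}}$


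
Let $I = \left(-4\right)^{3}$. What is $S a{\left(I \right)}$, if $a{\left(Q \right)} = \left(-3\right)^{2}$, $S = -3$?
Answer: $-27$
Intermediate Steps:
$I = -64$
$a{\left(Q \right)} = 9$
$S a{\left(I \right)} = \left(-3\right) 9 = -27$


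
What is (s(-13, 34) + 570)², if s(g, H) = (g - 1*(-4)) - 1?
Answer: 313600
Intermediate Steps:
s(g, H) = 3 + g (s(g, H) = (g + 4) - 1 = (4 + g) - 1 = 3 + g)
(s(-13, 34) + 570)² = ((3 - 13) + 570)² = (-10 + 570)² = 560² = 313600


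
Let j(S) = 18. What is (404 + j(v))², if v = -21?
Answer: 178084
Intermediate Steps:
(404 + j(v))² = (404 + 18)² = 422² = 178084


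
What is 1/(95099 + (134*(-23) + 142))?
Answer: 1/92159 ≈ 1.0851e-5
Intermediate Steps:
1/(95099 + (134*(-23) + 142)) = 1/(95099 + (-3082 + 142)) = 1/(95099 - 2940) = 1/92159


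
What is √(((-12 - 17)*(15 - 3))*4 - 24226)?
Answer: I*√25618 ≈ 160.06*I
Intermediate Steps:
√(((-12 - 17)*(15 - 3))*4 - 24226) = √(-29*12*4 - 24226) = √(-348*4 - 24226) = √(-1392 - 24226) = √(-25618) = I*√25618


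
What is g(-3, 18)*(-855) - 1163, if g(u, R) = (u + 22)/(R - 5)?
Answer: -31364/13 ≈ -2412.6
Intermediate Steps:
g(u, R) = (22 + u)/(-5 + R)
g(-3, 18)*(-855) - 1163 = ((22 - 3)/(-5 + 18))*(-855) - 1163 = (19/13)*(-855) - 1163 = -16245/13 - 1163 = -31364/13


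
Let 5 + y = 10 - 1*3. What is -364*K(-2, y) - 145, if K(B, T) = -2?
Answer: 583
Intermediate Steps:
y = 2 (y = -5 + (10 - 1*3) = -5 + (10 - 3) = -5 + 7 = 2)
-364*K(-2, y) - 145 = -364*(-2) - 145 = 728 - 145 = 583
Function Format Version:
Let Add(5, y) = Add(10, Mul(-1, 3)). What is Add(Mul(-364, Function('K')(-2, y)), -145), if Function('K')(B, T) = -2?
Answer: 583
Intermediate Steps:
y = 2 (y = Add(-5, Add(10, Mul(-1, 3))) = Add(-5, Add(10, -3)) = Add(-5, 7) = 2)
Add(Mul(-364, Function('K')(-2, y)), -145) = Add(Mul(-364, -2), -145) = Add(728, -145) = 583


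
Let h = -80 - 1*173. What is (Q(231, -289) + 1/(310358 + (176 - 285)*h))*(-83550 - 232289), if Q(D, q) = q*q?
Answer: -8914451275245104/337935 ≈ -2.6379e+10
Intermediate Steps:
h = -253 (h = -80 - 173 = -253)
Q(D, q) = q²
(Q(231, -289) + 1/(310358 + (176 - 285)*h))*(-83550 - 232289) = ((-289)² + 1/(310358 + (176 - 285)*(-253)))*(-83550 - 232289) = (83521 + 1/(310358 - 109*(-253)))*(-315839) = (83521 + 1/(310358 + 27577))*(-315839) = (83521 + 1/337935)*(-315839) = (28224669136/337935)*(-315839) = -8914451275245104/337935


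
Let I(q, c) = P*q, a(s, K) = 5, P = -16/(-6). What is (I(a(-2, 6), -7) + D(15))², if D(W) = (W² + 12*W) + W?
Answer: 1690000/9 ≈ 1.8778e+5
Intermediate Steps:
P = 8/3 (P = -16*(-⅙) = 8/3 ≈ 2.6667)
D(W) = W² + 13*W
I(q, c) = 8*q/3
(I(a(-2, 6), -7) + D(15))² = ((8/3)*5 + 15*(13 + 15))² = (40/3 + 15*28)² = (40/3 + 420)² = (1300/3)² = 1690000/9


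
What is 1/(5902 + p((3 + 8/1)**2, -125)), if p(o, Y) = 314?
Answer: 1/6216 ≈ 0.00016088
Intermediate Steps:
1/(5902 + p((3 + 8/1)**2, -125)) = 1/(5902 + 314) = 1/6216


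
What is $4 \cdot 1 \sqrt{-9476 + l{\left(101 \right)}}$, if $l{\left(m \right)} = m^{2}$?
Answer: $20 \sqrt{29} \approx 107.7$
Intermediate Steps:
$4 \cdot 1 \sqrt{-9476 + l{\left(101 \right)}} = 4 \cdot 1 \sqrt{-9476 + 101^{2}} = 4 \sqrt{-9476 + 10201} = 4 \sqrt{725} = 4 \cdot 5 \sqrt{29} = 20 \sqrt{29}$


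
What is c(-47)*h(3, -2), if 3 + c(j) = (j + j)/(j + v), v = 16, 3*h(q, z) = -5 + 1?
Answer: -4/93 ≈ -0.043011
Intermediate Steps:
h(q, z) = -4/3 (h(q, z) = (-5 + 1)/3 = (⅓)*(-4) = -4/3)
c(j) = -3 + 2*j/(16 + j) (c(j) = -3 + (j + j)/(j + 16) = -3 + (2*j)/(16 + j) = -3 + 2*j/(16 + j))
c(-47)*h(3, -2) = ((-48 - 1*(-47))/(16 - 47))*(-4/3) = ((-48 + 47)/(-31))*(-4/3) = -1/31*(-1)*(-4/3) = (1/31)*(-4/3) = -4/93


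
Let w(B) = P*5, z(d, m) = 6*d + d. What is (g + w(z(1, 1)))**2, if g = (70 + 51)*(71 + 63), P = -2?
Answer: 262569616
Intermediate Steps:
z(d, m) = 7*d
g = 16214 (g = 121*134 = 16214)
w(B) = -10 (w(B) = -2*5 = -10)
(g + w(z(1, 1)))**2 = (16214 - 10)**2 = 16204**2 = 262569616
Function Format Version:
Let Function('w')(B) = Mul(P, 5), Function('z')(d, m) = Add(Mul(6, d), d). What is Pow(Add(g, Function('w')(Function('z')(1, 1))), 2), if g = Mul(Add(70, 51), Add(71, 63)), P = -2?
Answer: 262569616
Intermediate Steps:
Function('z')(d, m) = Mul(7, d)
g = 16214 (g = Mul(121, 134) = 16214)
Function('w')(B) = -10 (Function('w')(B) = Mul(-2, 5) = -10)
Pow(Add(g, Function('w')(Function('z')(1, 1))), 2) = Pow(Add(16214, -10), 2) = Pow(16204, 2) = 262569616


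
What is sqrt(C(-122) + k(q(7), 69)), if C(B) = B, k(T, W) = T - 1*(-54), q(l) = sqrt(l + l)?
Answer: sqrt(-68 + sqrt(14)) ≈ 8.0161*I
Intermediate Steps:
q(l) = sqrt(2)*sqrt(l) (q(l) = sqrt(2*l) = sqrt(2)*sqrt(l))
k(T, W) = 54 + T (k(T, W) = T + 54 = 54 + T)
sqrt(C(-122) + k(q(7), 69)) = sqrt(-122 + (54 + sqrt(2)*sqrt(7))) = sqrt(-122 + (54 + sqrt(14))) = sqrt(-68 + sqrt(14))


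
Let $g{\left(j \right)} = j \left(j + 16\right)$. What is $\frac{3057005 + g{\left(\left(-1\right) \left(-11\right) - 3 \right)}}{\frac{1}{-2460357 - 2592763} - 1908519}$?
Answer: $- \frac{15448383304640}{9643975529281} \approx -1.6019$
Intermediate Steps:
$g{\left(j \right)} = j \left(16 + j\right)$
$\frac{3057005 + g{\left(\left(-1\right) \left(-11\right) - 3 \right)}}{\frac{1}{-2460357 - 2592763} - 1908519} = \frac{3057005 + \left(\left(-1\right) \left(-11\right) - 3\right) \left(16 - -8\right)}{\frac{1}{-2460357 - 2592763} - 1908519} = \frac{3057005 + \left(11 - 3\right) \left(16 + \left(11 - 3\right)\right)}{\frac{1}{-5053120} - 1908519} = \frac{3057005 + 8 \left(16 + 8\right)}{- \frac{1}{5053120} - 1908519} = \frac{3057005 + 8 \cdot 24}{- \frac{9643975529281}{5053120}} = \left(3057005 + 192\right) \left(- \frac{5053120}{9643975529281}\right) = 3057197 \left(- \frac{5053120}{9643975529281}\right) = - \frac{15448383304640}{9643975529281}$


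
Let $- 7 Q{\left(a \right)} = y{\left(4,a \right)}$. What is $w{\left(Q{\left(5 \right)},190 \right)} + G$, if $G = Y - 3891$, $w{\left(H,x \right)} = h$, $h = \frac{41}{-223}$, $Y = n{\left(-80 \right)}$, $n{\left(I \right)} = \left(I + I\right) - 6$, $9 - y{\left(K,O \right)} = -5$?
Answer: $- \frac{904752}{223} \approx -4057.2$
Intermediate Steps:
$y{\left(K,O \right)} = 14$ ($y{\left(K,O \right)} = 9 - -5 = 9 + 5 = 14$)
$n{\left(I \right)} = -6 + 2 I$ ($n{\left(I \right)} = 2 I - 6 = -6 + 2 I$)
$Q{\left(a \right)} = -2$ ($Q{\left(a \right)} = \left(- \frac{1}{7}\right) 14 = -2$)
$Y = -166$ ($Y = -6 + 2 \left(-80\right) = -6 - 160 = -166$)
$h = - \frac{41}{223}$ ($h = 41 \left(- \frac{1}{223}\right) = - \frac{41}{223} \approx -0.18386$)
$w{\left(H,x \right)} = - \frac{41}{223}$
$G = -4057$ ($G = -166 - 3891 = -4057$)
$w{\left(Q{\left(5 \right)},190 \right)} + G = - \frac{41}{223} - 4057 = - \frac{904752}{223}$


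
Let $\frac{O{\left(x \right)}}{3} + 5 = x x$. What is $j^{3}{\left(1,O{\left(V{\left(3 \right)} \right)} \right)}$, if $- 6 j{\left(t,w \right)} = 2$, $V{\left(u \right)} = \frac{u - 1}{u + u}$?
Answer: $- \frac{1}{27} \approx -0.037037$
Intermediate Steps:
$V{\left(u \right)} = \frac{-1 + u}{2 u}$
$O{\left(x \right)} = -15 + 3 x^{2}$ ($O{\left(x \right)} = -15 + 3 x x = -15 + 3 x^{2}$)
$j{\left(t,w \right)} = - \frac{1}{3}$ ($j{\left(t,w \right)} = \left(- \frac{1}{6}\right) 2 = - \frac{1}{3}$)
$j^{3}{\left(1,O{\left(V{\left(3 \right)} \right)} \right)} = \left(- \frac{1}{3}\right)^{3} = - \frac{1}{27}$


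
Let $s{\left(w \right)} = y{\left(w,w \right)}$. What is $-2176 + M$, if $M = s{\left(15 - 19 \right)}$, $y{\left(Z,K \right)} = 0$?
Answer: $-2176$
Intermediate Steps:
$s{\left(w \right)} = 0$
$M = 0$
$-2176 + M = -2176 + 0 = -2176$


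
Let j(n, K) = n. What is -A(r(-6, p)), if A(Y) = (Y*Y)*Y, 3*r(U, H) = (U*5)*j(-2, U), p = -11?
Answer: -8000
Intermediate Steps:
r(U, H) = -10*U/3 (r(U, H) = ((U*5)*(-2))/3 = ((5*U)*(-2))/3 = (-10*U)/3 = -10*U/3)
A(Y) = Y**3 (A(Y) = Y**2*Y = Y**3)
-A(r(-6, p)) = -(-10/3*(-6))**3 = -1*20**3 = -1*8000 = -8000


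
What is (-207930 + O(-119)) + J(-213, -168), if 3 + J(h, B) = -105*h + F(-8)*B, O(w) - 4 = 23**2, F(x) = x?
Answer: -183691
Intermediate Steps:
O(w) = 533 (O(w) = 4 + 23**2 = 4 + 529 = 533)
J(h, B) = -3 - 105*h - 8*B (J(h, B) = -3 + (-105*h - 8*B) = -3 - 105*h - 8*B)
(-207930 + O(-119)) + J(-213, -168) = (-207930 + 533) + (-3 - 105*(-213) - 8*(-168)) = -207397 + (-3 + 22365 + 1344) = -207397 + 23706 = -183691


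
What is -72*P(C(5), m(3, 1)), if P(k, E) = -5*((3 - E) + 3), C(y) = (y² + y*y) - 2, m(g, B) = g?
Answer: 1080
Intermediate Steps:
C(y) = -2 + 2*y² (C(y) = (y² + y²) - 2 = 2*y² - 2 = -2 + 2*y²)
P(k, E) = -30 + 5*E (P(k, E) = -5*(6 - E) = -30 + 5*E)
-72*P(C(5), m(3, 1)) = -72*(-30 + 5*3) = -72*(-30 + 15) = -72*(-15) = 1080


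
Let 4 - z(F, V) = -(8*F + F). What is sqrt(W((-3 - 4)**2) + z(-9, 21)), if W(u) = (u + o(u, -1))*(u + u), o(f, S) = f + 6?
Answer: 17*sqrt(35) ≈ 100.57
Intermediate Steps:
o(f, S) = 6 + f
z(F, V) = 4 + 9*F (z(F, V) = 4 - (-1)*(8*F + F) = 4 - (-1)*9*F = 4 - (-9)*F = 4 + 9*F)
W(u) = 2*u*(6 + 2*u) (W(u) = (u + (6 + u))*(u + u) = (6 + 2*u)*(2*u) = 2*u*(6 + 2*u))
sqrt(W((-3 - 4)**2) + z(-9, 21)) = sqrt(4*(-3 - 4)**2*(3 + (-3 - 4)**2) + (4 + 9*(-9))) = sqrt(4*(-7)**2*(3 + (-7)**2) + (4 - 81)) = sqrt(4*49*(3 + 49) - 77) = sqrt(4*49*52 - 77) = sqrt(10192 - 77) = sqrt(10115) = 17*sqrt(35)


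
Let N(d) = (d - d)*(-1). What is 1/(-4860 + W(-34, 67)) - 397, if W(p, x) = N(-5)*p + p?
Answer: -1942919/4894 ≈ -397.00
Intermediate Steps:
N(d) = 0 (N(d) = 0*(-1) = 0)
W(p, x) = p (W(p, x) = 0*p + p = 0 + p = p)
1/(-4860 + W(-34, 67)) - 397 = 1/(-4860 - 34) - 397 = 1/(-4894) - 397 = -1/4894 - 397 = -1942919/4894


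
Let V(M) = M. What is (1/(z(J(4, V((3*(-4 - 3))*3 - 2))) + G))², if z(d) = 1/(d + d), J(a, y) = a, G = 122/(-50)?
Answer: 40000/214369 ≈ 0.18659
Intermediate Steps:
G = -61/25 (G = 122*(-1/50) = -61/25 ≈ -2.4400)
z(d) = 1/(2*d)
(1/(z(J(4, V((3*(-4 - 3))*3 - 2))) + G))² = (1/((½)/4 - 61/25))² = (1/((½)*(¼) - 61/25))² = (1/(⅛ - 61/25))² = (1/(-463/200))² = (-200/463)² = 40000/214369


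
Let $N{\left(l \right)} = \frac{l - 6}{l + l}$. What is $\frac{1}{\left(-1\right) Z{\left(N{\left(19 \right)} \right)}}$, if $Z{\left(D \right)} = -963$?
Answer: $\frac{1}{963} \approx 0.0010384$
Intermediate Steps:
$N{\left(l \right)} = \frac{-6 + l}{2 l}$
$\frac{1}{\left(-1\right) Z{\left(N{\left(19 \right)} \right)}} = \frac{1}{\left(-1\right) \left(-963\right)} = \frac{1}{963}$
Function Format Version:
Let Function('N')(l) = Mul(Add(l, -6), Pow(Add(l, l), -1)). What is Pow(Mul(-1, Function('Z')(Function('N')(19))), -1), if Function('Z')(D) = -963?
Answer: Rational(1, 963) ≈ 0.0010384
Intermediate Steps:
Function('N')(l) = Mul(Rational(1, 2), Pow(l, -1), Add(-6, l)) (Function('N')(l) = Mul(Add(-6, l), Pow(Mul(2, l), -1)) = Mul(Add(-6, l), Mul(Rational(1, 2), Pow(l, -1))) = Mul(Rational(1, 2), Pow(l, -1), Add(-6, l)))
Pow(Mul(-1, Function('Z')(Function('N')(19))), -1) = Pow(Mul(-1, -963), -1) = Pow(963, -1) = Rational(1, 963)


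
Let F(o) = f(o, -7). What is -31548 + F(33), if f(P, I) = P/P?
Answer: -31547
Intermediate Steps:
f(P, I) = 1
F(o) = 1
-31548 + F(33) = -31548 + 1 = -31547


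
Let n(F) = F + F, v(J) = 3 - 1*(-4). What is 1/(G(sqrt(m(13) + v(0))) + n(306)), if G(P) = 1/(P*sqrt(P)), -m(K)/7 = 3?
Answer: 1/(612 + 14**(1/4)*(-sqrt(I))/14) ≈ 0.0016342 + 2.61e-7*I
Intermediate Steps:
v(J) = 7 (v(J) = 3 + 4 = 7)
m(K) = -21 (m(K) = -7*3 = -21)
n(F) = 2*F
G(P) = P**(-3/2) (G(P) = 1/(P**(3/2)) = P**(-3/2))
1/(G(sqrt(m(13) + v(0))) + n(306)) = 1/((sqrt(-21 + 7))**(-3/2) + 2*306) = 1/((sqrt(-14))**(-3/2) + 612) = 1/((I*sqrt(14))**(-3/2) + 612) = 1/(14**(1/4)*(-sqrt(I))/14 + 612) = 1/(612 + 14**(1/4)*(-sqrt(I))/14)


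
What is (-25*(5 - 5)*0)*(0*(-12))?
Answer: 0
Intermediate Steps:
(-25*(5 - 5)*0)*(0*(-12)) = -0*0*0 = -25*0*0 = 0*0 = 0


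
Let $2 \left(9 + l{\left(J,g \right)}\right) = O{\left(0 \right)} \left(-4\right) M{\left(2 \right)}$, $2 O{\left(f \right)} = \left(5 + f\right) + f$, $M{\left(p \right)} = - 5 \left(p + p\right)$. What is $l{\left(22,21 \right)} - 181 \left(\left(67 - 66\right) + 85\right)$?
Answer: $-15475$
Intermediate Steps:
$M{\left(p \right)} = - 10 p$ ($M{\left(p \right)} = - 5 \cdot 2 p = - 10 p$)
$O{\left(f \right)} = \frac{5}{2} + f$ ($O{\left(f \right)} = \frac{\left(5 + f\right) + f}{2} = \frac{5 + 2 f}{2} = \frac{5}{2} + f$)
$l{\left(J,g \right)} = 91$ ($l{\left(J,g \right)} = -9 + \frac{\left(\frac{5}{2} + 0\right) \left(-4\right) \left(\left(-10\right) 2\right)}{2} = -9 + \frac{\frac{5}{2} \left(-4\right) \left(-20\right)}{2} = -9 + \frac{\left(-10\right) \left(-20\right)}{2} = -9 + \frac{1}{2} \cdot 200 = -9 + 100 = 91$)
$l{\left(22,21 \right)} - 181 \left(\left(67 - 66\right) + 85\right) = 91 - 181 \left(\left(67 - 66\right) + 85\right) = 91 - 181 \left(1 + 85\right) = 91 - 15566 = -15475$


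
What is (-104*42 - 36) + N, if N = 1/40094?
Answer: -176573975/40094 ≈ -4404.0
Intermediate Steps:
N = 1/40094 ≈ 2.4941e-5
(-104*42 - 36) + N = (-104*42 - 36) + 1/40094 = (-4368 - 36) + 1/40094 = -4404 + 1/40094 = -176573975/40094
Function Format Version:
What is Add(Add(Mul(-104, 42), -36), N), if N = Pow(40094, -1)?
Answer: Rational(-176573975, 40094) ≈ -4404.0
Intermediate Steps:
N = Rational(1, 40094) ≈ 2.4941e-5
Add(Add(Mul(-104, 42), -36), N) = Add(Add(Mul(-104, 42), -36), Rational(1, 40094)) = Add(Add(-4368, -36), Rational(1, 40094)) = Add(-4404, Rational(1, 40094)) = Rational(-176573975, 40094)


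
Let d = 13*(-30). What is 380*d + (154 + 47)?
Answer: -147999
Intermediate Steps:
d = -390
380*d + (154 + 47) = 380*(-390) + (154 + 47) = -148200 + 201 = -147999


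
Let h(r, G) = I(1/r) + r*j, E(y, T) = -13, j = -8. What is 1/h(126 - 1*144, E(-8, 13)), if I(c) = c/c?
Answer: 1/145 ≈ 0.0068966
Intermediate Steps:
I(c) = 1
h(r, G) = 1 - 8*r (h(r, G) = 1 + r*(-8) = 1 - 8*r)
1/h(126 - 1*144, E(-8, 13)) = 1/(1 - 8*(126 - 1*144)) = 1/(1 - 8*(126 - 144)) = 1/(1 - 8*(-18)) = 1/(1 + 144) = 1/145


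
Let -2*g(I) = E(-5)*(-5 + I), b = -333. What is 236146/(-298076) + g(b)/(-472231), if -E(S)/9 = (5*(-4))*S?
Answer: -33089051063/70380363778 ≈ -0.47015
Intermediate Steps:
E(S) = 180*S (E(S) = -9*5*(-4)*S = -(-180)*S = 180*S)
g(I) = -2250 + 450*I (g(I) = -180*(-5)*(-5 + I)/2 = -(-450)*(-5 + I) = -(4500 - 900*I)/2 = -2250 + 450*I)
236146/(-298076) + g(b)/(-472231) = 236146/(-298076) + (-2250 + 450*(-333))/(-472231) = 236146*(-1/298076) + (-2250 - 149850)*(-1/472231) = -118073/149038 - 152100*(-1/472231) = -118073/149038 + 152100/472231 = -33089051063/70380363778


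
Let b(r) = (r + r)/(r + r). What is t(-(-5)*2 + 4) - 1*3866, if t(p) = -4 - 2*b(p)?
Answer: -3872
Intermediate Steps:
b(r) = 1 (b(r) = (2*r)/((2*r)) = (2*r)*(1/(2*r)) = 1)
t(p) = -6 (t(p) = -4 - 2*1 = -4 - 2 = -6)
t(-(-5)*2 + 4) - 1*3866 = -6 - 1*3866 = -6 - 3866 = -3872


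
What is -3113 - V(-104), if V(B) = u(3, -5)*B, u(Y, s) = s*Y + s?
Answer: -5193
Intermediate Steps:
u(Y, s) = s + Y*s (u(Y, s) = Y*s + s = s + Y*s)
V(B) = -20*B (V(B) = (-5*(1 + 3))*B = (-5*4)*B = -20*B)
-3113 - V(-104) = -3113 - (-20)*(-104) = -3113 - 1*2080 = -3113 - 2080 = -5193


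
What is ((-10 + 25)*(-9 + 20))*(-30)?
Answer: -4950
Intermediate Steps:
((-10 + 25)*(-9 + 20))*(-30) = (15*11)*(-30) = 165*(-30) = -4950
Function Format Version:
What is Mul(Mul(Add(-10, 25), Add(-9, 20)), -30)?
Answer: -4950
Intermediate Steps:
Mul(Mul(Add(-10, 25), Add(-9, 20)), -30) = Mul(Mul(15, 11), -30) = Mul(165, -30) = -4950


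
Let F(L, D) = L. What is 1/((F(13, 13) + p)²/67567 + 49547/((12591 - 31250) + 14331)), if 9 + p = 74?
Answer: -292429976/3321410597 ≈ -0.088044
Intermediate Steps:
p = 65 (p = -9 + 74 = 65)
1/((F(13, 13) + p)²/67567 + 49547/((12591 - 31250) + 14331)) = 1/((13 + 65)²/67567 + 49547/((12591 - 31250) + 14331)) = 1/(78²*(1/67567) + 49547/(-18659 + 14331)) = 1/(6084*(1/67567) + 49547/(-4328)) = 1/(6084/67567 + 49547*(-1/4328)) = 1/(6084/67567 - 49547/4328) = 1/(-3321410597/292429976) = -292429976/3321410597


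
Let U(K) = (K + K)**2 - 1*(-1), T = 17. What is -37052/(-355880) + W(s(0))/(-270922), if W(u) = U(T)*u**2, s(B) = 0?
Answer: 9263/88970 ≈ 0.10411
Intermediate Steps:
U(K) = 1 + 4*K**2 (U(K) = (2*K)**2 + 1 = 4*K**2 + 1 = 1 + 4*K**2)
W(u) = 1157*u**2 (W(u) = (1 + 4*17**2)*u**2 = (1 + 4*289)*u**2 = (1 + 1156)*u**2 = 1157*u**2)
-37052/(-355880) + W(s(0))/(-270922) = -37052/(-355880) + (1157*0**2)/(-270922) = -37052*(-1/355880) + (1157*0)*(-1/270922) = 9263/88970 + 0*(-1/270922) = 9263/88970 + 0 = 9263/88970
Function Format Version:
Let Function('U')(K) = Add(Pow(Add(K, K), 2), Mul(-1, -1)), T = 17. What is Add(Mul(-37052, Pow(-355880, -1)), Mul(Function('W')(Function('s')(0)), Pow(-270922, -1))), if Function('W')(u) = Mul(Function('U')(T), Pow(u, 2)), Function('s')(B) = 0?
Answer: Rational(9263, 88970) ≈ 0.10411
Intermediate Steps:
Function('U')(K) = Add(1, Mul(4, Pow(K, 2))) (Function('U')(K) = Add(Pow(Mul(2, K), 2), 1) = Add(Mul(4, Pow(K, 2)), 1) = Add(1, Mul(4, Pow(K, 2))))
Function('W')(u) = Mul(1157, Pow(u, 2)) (Function('W')(u) = Mul(Add(1, Mul(4, Pow(17, 2))), Pow(u, 2)) = Mul(Add(1, Mul(4, 289)), Pow(u, 2)) = Mul(Add(1, 1156), Pow(u, 2)) = Mul(1157, Pow(u, 2)))
Add(Mul(-37052, Pow(-355880, -1)), Mul(Function('W')(Function('s')(0)), Pow(-270922, -1))) = Add(Mul(-37052, Pow(-355880, -1)), Mul(Mul(1157, Pow(0, 2)), Pow(-270922, -1))) = Add(Mul(-37052, Rational(-1, 355880)), Mul(Mul(1157, 0), Rational(-1, 270922))) = Add(Rational(9263, 88970), Mul(0, Rational(-1, 270922))) = Add(Rational(9263, 88970), 0) = Rational(9263, 88970)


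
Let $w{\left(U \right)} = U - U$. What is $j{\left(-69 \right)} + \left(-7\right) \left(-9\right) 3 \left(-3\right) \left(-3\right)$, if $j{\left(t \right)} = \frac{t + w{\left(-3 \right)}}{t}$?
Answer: $1702$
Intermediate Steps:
$w{\left(U \right)} = 0$
$j{\left(t \right)} = 1$ ($j{\left(t \right)} = \frac{t + 0}{t} = \frac{t}{t} = 1$)
$j{\left(-69 \right)} + \left(-7\right) \left(-9\right) 3 \left(-3\right) \left(-3\right) = 1 + \left(-7\right) \left(-9\right) 3 \left(-3\right) \left(-3\right) = 1 + 63 \left(\left(-9\right) \left(-3\right)\right) = 1 + 63 \cdot 27 = 1 + 1701 = 1702$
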